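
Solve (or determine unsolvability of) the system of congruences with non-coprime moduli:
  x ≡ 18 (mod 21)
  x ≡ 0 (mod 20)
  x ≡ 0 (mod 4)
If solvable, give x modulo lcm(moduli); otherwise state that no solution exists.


Moduli 21, 20, 4 are not pairwise coprime, so CRT works modulo lcm(m_i) when all pairwise compatibility conditions hold.
Pairwise compatibility: gcd(m_i, m_j) must divide a_i - a_j for every pair.
Merge one congruence at a time:
  Start: x ≡ 18 (mod 21).
  Combine with x ≡ 0 (mod 20): gcd(21, 20) = 1; 0 - 18 = -18, which IS divisible by 1, so compatible.
    Write x = 18 + 21·t and substitute into x ≡ 0 (mod 20): 21·t ≡ 0 − 18 = -18 (mod 20).
    Reduce coefficients mod 20: 1·t ≡ 2 (mod 20).
    So t ≡ 2 (mod 20).
    Then x = 18 + 21·2 = 60, valid modulo lcm(21, 20) = 420: x ≡ 60 (mod 420).
  Combine with x ≡ 0 (mod 4): gcd(420, 4) = 4; 0 - 60 = -60, which IS divisible by 4, so compatible.
    Write x = 60 + 420·t and substitute into x ≡ 0 (mod 4): 420·t ≡ 0 − 60 = -60 (mod 4).
    Divide the congruence (and modulus) by g = 4: 105·t ≡ -15 (mod 1).
    Modulo 1 every t works; take t = 0.
    Then x = 60 + 420·0 = 60, valid modulo lcm(420, 4) = 420: x ≡ 60 (mod 420).
Verify: 60 mod 21 = 18, 60 mod 20 = 0, 60 mod 4 = 0.

x ≡ 60 (mod 420).


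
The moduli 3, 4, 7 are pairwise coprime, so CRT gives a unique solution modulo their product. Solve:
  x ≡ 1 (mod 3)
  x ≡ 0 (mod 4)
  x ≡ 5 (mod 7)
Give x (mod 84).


Moduli 3, 4, 7 are pairwise coprime; by CRT there is a unique solution modulo M = 3 · 4 · 7 = 84.
Solve pairwise, accumulating the modulus:
  Start with x ≡ 1 (mod 3).
  Combine with x ≡ 0 (mod 4): since gcd(3, 4) = 1, we get a unique residue mod 12.
    Write x = 1 + 3·t and substitute into x ≡ 0 (mod 4): 3·t ≡ 0 − 1 = -1 (mod 4).
    Reduce coefficients mod 4: 3·t ≡ 3 (mod 4).
    The inverse of 3 mod 4 is 3 (since 3·3 = 9 = 2·4 + 1), so t ≡ 3·3 = 9 ≡ 1 (mod 4).
    Then x = 1 + 3·1 = 4, valid modulo lcm(3, 4) = 12: x ≡ 4 (mod 12).
  Combine with x ≡ 5 (mod 7): since gcd(12, 7) = 1, we get a unique residue mod 84.
    Write x = 4 + 12·t and substitute into x ≡ 5 (mod 7): 12·t ≡ 5 − 4 = 1 (mod 7).
    Reduce coefficients mod 7: 5·t ≡ 1 (mod 7).
    The inverse of 5 mod 7 is 3 (since 5·3 = 15 = 2·7 + 1), so t ≡ 3·1 = 3 ≡ 3 (mod 7).
    Then x = 4 + 12·3 = 40, valid modulo lcm(12, 7) = 84: x ≡ 40 (mod 84).
Verify: 40 mod 3 = 1 ✓, 40 mod 4 = 0 ✓, 40 mod 7 = 5 ✓.

x ≡ 40 (mod 84).


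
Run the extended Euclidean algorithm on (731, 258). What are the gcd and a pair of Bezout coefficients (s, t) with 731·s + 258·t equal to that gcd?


Euclidean algorithm on (731, 258) — divide until remainder is 0:
  731 = 2 · 258 + 215
  258 = 1 · 215 + 43
  215 = 5 · 43 + 0
gcd(731, 258) = 43.
Track Bezout coefficients alongside the remainders: start with r₀ = 731 = a·1 + b·0 (s = 1, t = 0) and r₁ = 258 = a·0 + b·1 (s = 0, t = 1); each new remainder r_{k+1} = r_{k-1} − q_k·r_k inherits s_{k+1} = s_{k-1} − q_k·s_k, t_{k+1} = t_{k-1} − q_k·t_k, so r_k = a·s_k + b·t_k at every step:
  q = 2: r = 215, s = 1 − 2·0 = 1, t = 0 − 2·1 = -2  (check: 731·1 + 258·(-2) = 215)
  q = 1: r = 43, s = 0 − 1·1 = -1, t = 1 − 1·(-2) = 3  (check: 731·(-1) + 258·3 = 43)
The row with r = 43 (the gcd) gives the Bezout coefficients s = -1, t = 3.
Result: 731 · (-1) + 258 · (3) = 43.

gcd(731, 258) = 43; s = -1, t = 3 (check: 731·(-1) + 258·3 = 43).


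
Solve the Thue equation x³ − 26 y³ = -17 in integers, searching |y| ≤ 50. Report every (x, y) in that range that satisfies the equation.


The equation is x³ - 26y³ = -17. For fixed y, x³ = 26·y³ − 17, so a solution requires the RHS to be a perfect cube.
Strategy: iterate y from -50 to 50, compute RHS = 26·y³ − 17, and check whether it is a (positive or negative) perfect cube.
Check small values of y:
  y = 0: RHS = -17 is not a perfect cube.
  y = 1: RHS = 9 is not a perfect cube.
  y = -1: RHS = -43 is not a perfect cube.
  y = 2: RHS = 191 is not a perfect cube.
  y = -2: RHS = -225 is not a perfect cube.
  y = 3: RHS = 685 is not a perfect cube.
  y = -3: RHS = -719 is not a perfect cube.
Continuing the search up to |y| = 50 finds no solutions either.
No (x, y) in the scanned range satisfies the equation.

No integer solutions with |y| ≤ 50.


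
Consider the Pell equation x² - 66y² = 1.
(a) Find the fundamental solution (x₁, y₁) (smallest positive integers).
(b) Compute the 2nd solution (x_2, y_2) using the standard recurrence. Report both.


Step 1: Find the fundamental solution (x₁, y₁) of x² - 66y² = 1.
  Expand √66 as a continued fraction. a₀ = ⌊√66⌋ = 8; iterate m_{k+1} = d_k·a_k − m_k, d_{k+1} = (66 − m_{k+1}²)/d_k, a_{k+1} = ⌊(a₀ + m_{k+1})/d_{k+1}⌋ (starting m₀ = 0, d₀ = 1), with convergents p_k = a_k·p_{k-1} + p_{k-2}, q_k = a_k·q_{k-1} + q_{k-2} (p₋₁ = 1, q₋₁ = 0):
  k = 0: a₀ = 8; p₀/q₀ = 8/1; p₀² − 66·q₀² = 64 − 66 = -2.
  k = 1: m = 8, d = 2, a = ⌊(8 + 8)/2⌋ = 8; p/q = (8·8 + 1)/(8·1 + 0) = 65/8; p² − 66·q² = 4225 − 4224 = 1.
  The first convergent with p² − 66·q² = 1 gives the fundamental solution (x₁, y₁) = (65, 8).
Step 2: Apply the recurrence (x_{n+1}, y_{n+1}) = (x₁x_n + 66y₁y_n, x₁y_n + y₁x_n) repeatedly.
  From (x_1, y_1) = (65, 8): x_2 = 65·65 + 66·8·8 = 8449; y_2 = 65·8 + 8·65 = 1040.
Step 3: Verify x_2² - 66·y_2² = 71385601 - 71385600 = 1 (should be 1). ✓

(x_1, y_1) = (65, 8); (x_2, y_2) = (8449, 1040).


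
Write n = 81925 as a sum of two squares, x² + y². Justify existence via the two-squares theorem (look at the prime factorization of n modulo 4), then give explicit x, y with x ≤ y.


Step 1: Factor n = 81925 = 5^2 · 29 · 113.
Step 2: Check the mod-4 condition on each prime factor: 5 ≡ 1 (mod 4), exponent 2; 29 ≡ 1 (mod 4), exponent 1; 113 ≡ 1 (mod 4), exponent 1.
All primes ≡ 3 (mod 4) appear to even exponent (or don't appear), so by the two-squares theorem n IS expressible as a sum of two squares.
Step 3: Build a representation. Group n = k² · m with k = 5 and m = 29 · 113 = 3277 (a product of primes ≡ 1 (mod 4)); a representation of m scales to one of n via (k·x)² + (k·y)² = k²(x² + y²). Each prime p ≡ 1 (mod 4) is itself a sum of two squares; find a² by testing p − a² for a perfect square:
  29: 29 − 1² = 28, 29 − 2² = 25 = 5² ⇒ 29 = 2² + 5².
  113: 113 − 1² = 112, 113 − 2² = 109, 113 − 3² = 104, 113 − 4² = 97, 113 − 5² = 88, 113 − 6² = 77, 113 − 7² = 64 = 8² ⇒ 113 = 7² + 8².
  Combine using the Brahmagupta–Fibonacci identity (a² + b²)(c² + d²) = (ac − bd)² + (ad + bc)² = (ac + bd)² + (ad − bc)²:
  29 · 113 = 3277: from (2² + 5²)(7² + 8²), take (2·7 − 5·8, 2·8 + 5·7) = (14 − 40, 16 + 35) = (-26, 51); dropping signs (only squares matter) gives (26, 51); check 26² + 51² = 676 + 2601 = 3277 ✓.
  Scale by k = 5: (5·26, 5·51) = (130, 255).
Step 4: Order so x ≤ y and verify: 130² + 255² = 16900 + 65025 = 81925 = n. ✓

n = 81925 = 130² + 255² (one valid representation with x ≤ y).


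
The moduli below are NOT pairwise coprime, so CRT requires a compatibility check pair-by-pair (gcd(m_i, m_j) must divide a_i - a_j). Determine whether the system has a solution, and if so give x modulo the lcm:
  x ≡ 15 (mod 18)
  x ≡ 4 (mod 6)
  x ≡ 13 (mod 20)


Moduli 18, 6, 20 are not pairwise coprime, so CRT works modulo lcm(m_i) when all pairwise compatibility conditions hold.
Pairwise compatibility: gcd(m_i, m_j) must divide a_i - a_j for every pair.
Merge one congruence at a time:
  Start: x ≡ 15 (mod 18).
  Combine with x ≡ 4 (mod 6): gcd(18, 6) = 6, and 4 - 15 = -11 is NOT divisible by 6.
    ⇒ system is inconsistent (no integer solution).

No solution (the system is inconsistent).


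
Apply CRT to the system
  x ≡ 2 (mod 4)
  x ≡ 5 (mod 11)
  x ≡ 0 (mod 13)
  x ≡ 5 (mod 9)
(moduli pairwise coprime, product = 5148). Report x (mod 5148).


Product of moduli M = 4 · 11 · 13 · 9 = 5148.
Merge one congruence at a time:
  Start: x ≡ 2 (mod 4).
  Combine with x ≡ 5 (mod 11); new modulus lcm = 44.
    Write x = 2 + 4·t and substitute into x ≡ 5 (mod 11): 4·t ≡ 5 − 2 = 3 (mod 11).
    The inverse of 4 mod 11 is 3 (since 4·3 = 12 = 1·11 + 1), so t ≡ 3·3 = 9 ≡ 9 (mod 11).
    Then x = 2 + 4·9 = 38, valid modulo lcm(4, 11) = 44: x ≡ 38 (mod 44).
  Combine with x ≡ 0 (mod 13); new modulus lcm = 572.
    Write x = 38 + 44·t and substitute into x ≡ 0 (mod 13): 44·t ≡ 0 − 38 = -38 (mod 13).
    Reduce coefficients mod 13: 5·t ≡ 1 (mod 13).
    The inverse of 5 mod 13 is 8 (since 5·8 = 40 = 3·13 + 1), so t ≡ 8·1 = 8 ≡ 8 (mod 13).
    Then x = 38 + 44·8 = 390, valid modulo lcm(44, 13) = 572: x ≡ 390 (mod 572).
  Combine with x ≡ 5 (mod 9); new modulus lcm = 5148.
    Write x = 390 + 572·t and substitute into x ≡ 5 (mod 9): 572·t ≡ 5 − 390 = -385 (mod 9).
    Reduce coefficients mod 9: 5·t ≡ 2 (mod 9).
    The inverse of 5 mod 9 is 2 (since 5·2 = 10 = 1·9 + 1), so t ≡ 2·2 = 4 ≡ 4 (mod 9).
    Then x = 390 + 572·4 = 2678, valid modulo lcm(572, 9) = 5148: x ≡ 2678 (mod 5148).
Verify against each original: 2678 mod 4 = 2, 2678 mod 11 = 5, 2678 mod 13 = 0, 2678 mod 9 = 5.

x ≡ 2678 (mod 5148).


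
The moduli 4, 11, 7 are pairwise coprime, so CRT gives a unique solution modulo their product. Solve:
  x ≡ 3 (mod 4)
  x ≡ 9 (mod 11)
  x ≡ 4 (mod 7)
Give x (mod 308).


Moduli 4, 11, 7 are pairwise coprime; by CRT there is a unique solution modulo M = 4 · 11 · 7 = 308.
Solve pairwise, accumulating the modulus:
  Start with x ≡ 3 (mod 4).
  Combine with x ≡ 9 (mod 11): since gcd(4, 11) = 1, we get a unique residue mod 44.
    Write x = 3 + 4·t and substitute into x ≡ 9 (mod 11): 4·t ≡ 9 − 3 = 6 (mod 11).
    The inverse of 4 mod 11 is 3 (since 4·3 = 12 = 1·11 + 1), so t ≡ 3·6 = 18 ≡ 7 (mod 11).
    Then x = 3 + 4·7 = 31, valid modulo lcm(4, 11) = 44: x ≡ 31 (mod 44).
  Combine with x ≡ 4 (mod 7): since gcd(44, 7) = 1, we get a unique residue mod 308.
    Write x = 31 + 44·t and substitute into x ≡ 4 (mod 7): 44·t ≡ 4 − 31 = -27 (mod 7).
    Reduce coefficients mod 7: 2·t ≡ 1 (mod 7).
    The inverse of 2 mod 7 is 4 (since 2·4 = 8 = 1·7 + 1), so t ≡ 4·1 = 4 ≡ 4 (mod 7).
    Then x = 31 + 44·4 = 207, valid modulo lcm(44, 7) = 308: x ≡ 207 (mod 308).
Verify: 207 mod 4 = 3 ✓, 207 mod 11 = 9 ✓, 207 mod 7 = 4 ✓.

x ≡ 207 (mod 308).


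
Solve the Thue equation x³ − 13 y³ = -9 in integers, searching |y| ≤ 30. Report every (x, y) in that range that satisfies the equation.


The equation is x³ - 13y³ = -9. For fixed y, x³ = 13·y³ − 9, so a solution requires the RHS to be a perfect cube.
Strategy: iterate y from -30 to 30, compute RHS = 13·y³ − 9, and check whether it is a (positive or negative) perfect cube.
Check small values of y:
  y = 0: RHS = -9 is not a perfect cube.
  y = 1: RHS = 4 is not a perfect cube.
  y = -1: RHS = -22 is not a perfect cube.
  y = 2: RHS = 95 is not a perfect cube.
  y = -2: RHS = -113 is not a perfect cube.
  y = 3: RHS = 342 is not a perfect cube.
  y = -3: RHS = -360 is not a perfect cube.
Continuing the search up to |y| = 30 finds no solutions either.
No (x, y) in the scanned range satisfies the equation.

No integer solutions with |y| ≤ 30.


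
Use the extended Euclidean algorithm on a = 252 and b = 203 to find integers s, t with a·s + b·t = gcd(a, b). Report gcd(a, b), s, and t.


Euclidean algorithm on (252, 203) — divide until remainder is 0:
  252 = 1 · 203 + 49
  203 = 4 · 49 + 7
  49 = 7 · 7 + 0
gcd(252, 203) = 7.
Track Bezout coefficients alongside the remainders: start with r₀ = 252 = a·1 + b·0 (s = 1, t = 0) and r₁ = 203 = a·0 + b·1 (s = 0, t = 1); each new remainder r_{k+1} = r_{k-1} − q_k·r_k inherits s_{k+1} = s_{k-1} − q_k·s_k, t_{k+1} = t_{k-1} − q_k·t_k, so r_k = a·s_k + b·t_k at every step:
  q = 1: r = 49, s = 1 − 1·0 = 1, t = 0 − 1·1 = -1  (check: 252·1 + 203·(-1) = 49)
  q = 4: r = 7, s = 0 − 4·1 = -4, t = 1 − 4·(-1) = 5  (check: 252·(-4) + 203·5 = 7)
The row with r = 7 (the gcd) gives the Bezout coefficients s = -4, t = 5.
Result: 252 · (-4) + 203 · (5) = 7.

gcd(252, 203) = 7; s = -4, t = 5 (check: 252·(-4) + 203·5 = 7).


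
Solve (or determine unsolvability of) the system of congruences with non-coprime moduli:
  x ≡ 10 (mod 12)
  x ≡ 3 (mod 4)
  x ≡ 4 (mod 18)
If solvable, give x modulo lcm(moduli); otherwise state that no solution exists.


Moduli 12, 4, 18 are not pairwise coprime, so CRT works modulo lcm(m_i) when all pairwise compatibility conditions hold.
Pairwise compatibility: gcd(m_i, m_j) must divide a_i - a_j for every pair.
Merge one congruence at a time:
  Start: x ≡ 10 (mod 12).
  Combine with x ≡ 3 (mod 4): gcd(12, 4) = 4, and 3 - 10 = -7 is NOT divisible by 4.
    ⇒ system is inconsistent (no integer solution).

No solution (the system is inconsistent).


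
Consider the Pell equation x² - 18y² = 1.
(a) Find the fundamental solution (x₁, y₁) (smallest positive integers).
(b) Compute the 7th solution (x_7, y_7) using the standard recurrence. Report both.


Step 1: Find the fundamental solution (x₁, y₁) of x² - 18y² = 1.
  Expand √18 as a continued fraction. a₀ = ⌊√18⌋ = 4; iterate m_{k+1} = d_k·a_k − m_k, d_{k+1} = (18 − m_{k+1}²)/d_k, a_{k+1} = ⌊(a₀ + m_{k+1})/d_{k+1}⌋ (starting m₀ = 0, d₀ = 1), with convergents p_k = a_k·p_{k-1} + p_{k-2}, q_k = a_k·q_{k-1} + q_{k-2} (p₋₁ = 1, q₋₁ = 0):
  k = 0: a₀ = 4; p₀/q₀ = 4/1; p₀² − 18·q₀² = 16 − 18 = -2.
  k = 1: m = 4, d = 2, a = ⌊(4 + 4)/2⌋ = 4; p/q = (4·4 + 1)/(4·1 + 0) = 17/4; p² − 18·q² = 289 − 288 = 1.
  The first convergent with p² − 18·q² = 1 gives the fundamental solution (x₁, y₁) = (17, 4).
Step 2: Apply the recurrence (x_{n+1}, y_{n+1}) = (x₁x_n + 18y₁y_n, x₁y_n + y₁x_n) repeatedly.
  From (x_1, y_1) = (17, 4): x_2 = 17·17 + 18·4·4 = 577; y_2 = 17·4 + 4·17 = 136.
  From (x_2, y_2) = (577, 136): x_3 = 17·577 + 18·4·136 = 19601; y_3 = 17·136 + 4·577 = 4620.
  From (x_3, y_3) = (19601, 4620): x_4 = 17·19601 + 18·4·4620 = 665857; y_4 = 17·4620 + 4·19601 = 156944.
  From (x_4, y_4) = (665857, 156944): x_5 = 17·665857 + 18·4·156944 = 22619537; y_5 = 17·156944 + 4·665857 = 5331476.
  From (x_5, y_5) = (22619537, 5331476): x_6 = 17·22619537 + 18·4·5331476 = 768398401; y_6 = 17·5331476 + 4·22619537 = 181113240.
  From (x_6, y_6) = (768398401, 181113240): x_7 = 17·768398401 + 18·4·181113240 = 26102926097; y_7 = 17·181113240 + 4·768398401 = 6152518684.
Step 3: Verify x_7² - 18·y_7² = 681362750825443653409 - 681362750825443653408 = 1 (should be 1). ✓

(x_1, y_1) = (17, 4); (x_7, y_7) = (26102926097, 6152518684).


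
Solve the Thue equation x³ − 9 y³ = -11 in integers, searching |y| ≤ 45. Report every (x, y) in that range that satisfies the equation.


The equation is x³ - 9y³ = -11. For fixed y, x³ = 9·y³ − 11, so a solution requires the RHS to be a perfect cube.
Strategy: iterate y from -45 to 45, compute RHS = 9·y³ − 11, and check whether it is a (positive or negative) perfect cube.
Check small values of y:
  y = 0: RHS = -11 is not a perfect cube.
  y = 1: RHS = -2 is not a perfect cube.
  y = -1: RHS = -20 is not a perfect cube.
  y = 2: RHS = 61 is not a perfect cube.
  y = -2: RHS = -83 is not a perfect cube.
  y = 3: RHS = 232 is not a perfect cube.
  y = -3: RHS = -254 is not a perfect cube.
Continuing the search up to |y| = 45 finds no solutions either.
No (x, y) in the scanned range satisfies the equation.

No integer solutions with |y| ≤ 45.


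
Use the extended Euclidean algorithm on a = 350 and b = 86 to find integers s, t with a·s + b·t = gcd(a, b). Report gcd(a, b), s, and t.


Euclidean algorithm on (350, 86) — divide until remainder is 0:
  350 = 4 · 86 + 6
  86 = 14 · 6 + 2
  6 = 3 · 2 + 0
gcd(350, 86) = 2.
Track Bezout coefficients alongside the remainders: start with r₀ = 350 = a·1 + b·0 (s = 1, t = 0) and r₁ = 86 = a·0 + b·1 (s = 0, t = 1); each new remainder r_{k+1} = r_{k-1} − q_k·r_k inherits s_{k+1} = s_{k-1} − q_k·s_k, t_{k+1} = t_{k-1} − q_k·t_k, so r_k = a·s_k + b·t_k at every step:
  q = 4: r = 6, s = 1 − 4·0 = 1, t = 0 − 4·1 = -4  (check: 350·1 + 86·(-4) = 6)
  q = 14: r = 2, s = 0 − 14·1 = -14, t = 1 − 14·(-4) = 57  (check: 350·(-14) + 86·57 = 2)
The row with r = 2 (the gcd) gives the Bezout coefficients s = -14, t = 57.
Result: 350 · (-14) + 86 · (57) = 2.

gcd(350, 86) = 2; s = -14, t = 57 (check: 350·(-14) + 86·57 = 2).


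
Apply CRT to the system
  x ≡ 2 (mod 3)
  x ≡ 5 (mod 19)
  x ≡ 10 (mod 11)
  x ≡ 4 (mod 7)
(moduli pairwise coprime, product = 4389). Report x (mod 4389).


Product of moduli M = 3 · 19 · 11 · 7 = 4389.
Merge one congruence at a time:
  Start: x ≡ 2 (mod 3).
  Combine with x ≡ 5 (mod 19); new modulus lcm = 57.
    Write x = 2 + 3·t and substitute into x ≡ 5 (mod 19): 3·t ≡ 5 − 2 = 3 (mod 19).
    The inverse of 3 mod 19 is 13 (since 3·13 = 39 = 2·19 + 1), so t ≡ 13·3 = 39 ≡ 1 (mod 19).
    Then x = 2 + 3·1 = 5, valid modulo lcm(3, 19) = 57: x ≡ 5 (mod 57).
  Combine with x ≡ 10 (mod 11); new modulus lcm = 627.
    Write x = 5 + 57·t and substitute into x ≡ 10 (mod 11): 57·t ≡ 10 − 5 = 5 (mod 11).
    Reduce coefficients mod 11: 2·t ≡ 5 (mod 11).
    The inverse of 2 mod 11 is 6 (since 2·6 = 12 = 1·11 + 1), so t ≡ 6·5 = 30 ≡ 8 (mod 11).
    Then x = 5 + 57·8 = 461, valid modulo lcm(57, 11) = 627: x ≡ 461 (mod 627).
  Combine with x ≡ 4 (mod 7); new modulus lcm = 4389.
    Write x = 461 + 627·t and substitute into x ≡ 4 (mod 7): 627·t ≡ 4 − 461 = -457 (mod 7).
    Reduce coefficients mod 7: 4·t ≡ 5 (mod 7).
    The inverse of 4 mod 7 is 2 (since 4·2 = 8 = 1·7 + 1), so t ≡ 2·5 = 10 ≡ 3 (mod 7).
    Then x = 461 + 627·3 = 2342, valid modulo lcm(627, 7) = 4389: x ≡ 2342 (mod 4389).
Verify against each original: 2342 mod 3 = 2, 2342 mod 19 = 5, 2342 mod 11 = 10, 2342 mod 7 = 4.

x ≡ 2342 (mod 4389).


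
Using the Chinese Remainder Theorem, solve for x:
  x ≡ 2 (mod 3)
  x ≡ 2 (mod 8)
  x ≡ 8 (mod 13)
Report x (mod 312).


Moduli 3, 8, 13 are pairwise coprime; by CRT there is a unique solution modulo M = 3 · 8 · 13 = 312.
Solve pairwise, accumulating the modulus:
  Start with x ≡ 2 (mod 3).
  Combine with x ≡ 2 (mod 8): since gcd(3, 8) = 1, we get a unique residue mod 24.
    Write x = 2 + 3·t and substitute into x ≡ 2 (mod 8): 3·t ≡ 2 − 2 = 0 (mod 8).
    The inverse of 3 mod 8 is 3 (since 3·3 = 9 = 1·8 + 1), so t ≡ 3·0 = 0 ≡ 0 (mod 8).
    Then x = 2 + 3·0 = 2, valid modulo lcm(3, 8) = 24: x ≡ 2 (mod 24).
  Combine with x ≡ 8 (mod 13): since gcd(24, 13) = 1, we get a unique residue mod 312.
    Write x = 2 + 24·t and substitute into x ≡ 8 (mod 13): 24·t ≡ 8 − 2 = 6 (mod 13).
    Reduce coefficients mod 13: 11·t ≡ 6 (mod 13).
    The inverse of 11 mod 13 is 6 (since 11·6 = 66 = 5·13 + 1), so t ≡ 6·6 = 36 ≡ 10 (mod 13).
    Then x = 2 + 24·10 = 242, valid modulo lcm(24, 13) = 312: x ≡ 242 (mod 312).
Verify: 242 mod 3 = 2 ✓, 242 mod 8 = 2 ✓, 242 mod 13 = 8 ✓.

x ≡ 242 (mod 312).


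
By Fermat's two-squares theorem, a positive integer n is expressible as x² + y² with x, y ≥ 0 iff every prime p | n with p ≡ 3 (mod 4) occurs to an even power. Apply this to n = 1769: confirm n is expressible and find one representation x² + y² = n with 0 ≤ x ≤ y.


Step 1: Factor n = 1769 = 29 · 61.
Step 2: Check the mod-4 condition on each prime factor: 29 ≡ 1 (mod 4), exponent 1; 61 ≡ 1 (mod 4), exponent 1.
All primes ≡ 3 (mod 4) appear to even exponent (or don't appear), so by the two-squares theorem n IS expressible as a sum of two squares.
Step 3: Build a representation. Here n = 29 · 61 is a product of primes ≡ 1 (mod 4). Each prime p ≡ 1 (mod 4) is itself a sum of two squares; find a² by testing p − a² for a perfect square:
  29: 29 − 1² = 28, 29 − 2² = 25 = 5² ⇒ 29 = 2² + 5².
  61: 61 − 1² = 60, 61 − 2² = 57, 61 − 3² = 52, 61 − 4² = 45, 61 − 5² = 36 = 6² ⇒ 61 = 5² + 6².
  Combine using the Brahmagupta–Fibonacci identity (a² + b²)(c² + d²) = (ac − bd)² + (ad + bc)² = (ac + bd)² + (ad − bc)²:
  29 · 61 = 1769: from (2² + 5²)(5² + 6²), take (2·5 − 5·6, 2·6 + 5·5) = (10 − 30, 12 + 25) = (-20, 37); dropping signs (only squares matter) gives (20, 37); check 20² + 37² = 400 + 1369 = 1769 ✓.
Step 4: Order so x ≤ y and verify: 20² + 37² = 400 + 1369 = 1769 = n. ✓

n = 1769 = 20² + 37² (one valid representation with x ≤ y).


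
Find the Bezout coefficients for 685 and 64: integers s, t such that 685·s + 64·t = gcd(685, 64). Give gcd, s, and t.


Euclidean algorithm on (685, 64) — divide until remainder is 0:
  685 = 10 · 64 + 45
  64 = 1 · 45 + 19
  45 = 2 · 19 + 7
  19 = 2 · 7 + 5
  7 = 1 · 5 + 2
  5 = 2 · 2 + 1
  2 = 2 · 1 + 0
gcd(685, 64) = 1.
Track Bezout coefficients alongside the remainders: start with r₀ = 685 = a·1 + b·0 (s = 1, t = 0) and r₁ = 64 = a·0 + b·1 (s = 0, t = 1); each new remainder r_{k+1} = r_{k-1} − q_k·r_k inherits s_{k+1} = s_{k-1} − q_k·s_k, t_{k+1} = t_{k-1} − q_k·t_k, so r_k = a·s_k + b·t_k at every step:
  q = 10: r = 45, s = 1 − 10·0 = 1, t = 0 − 10·1 = -10  (check: 685·1 + 64·(-10) = 45)
  q = 1: r = 19, s = 0 − 1·1 = -1, t = 1 − 1·(-10) = 11  (check: 685·(-1) + 64·11 = 19)
  q = 2: r = 7, s = 1 − 2·(-1) = 3, t = -10 − 2·11 = -32  (check: 685·3 + 64·(-32) = 7)
  q = 2: r = 5, s = -1 − 2·3 = -7, t = 11 − 2·(-32) = 75  (check: 685·(-7) + 64·75 = 5)
  q = 1: r = 2, s = 3 − 1·(-7) = 10, t = -32 − 1·75 = -107  (check: 685·10 + 64·(-107) = 2)
  q = 2: r = 1, s = -7 − 2·10 = -27, t = 75 − 2·(-107) = 289  (check: 685·(-27) + 64·289 = 1)
The row with r = 1 (the gcd) gives the Bezout coefficients s = -27, t = 289.
Result: 685 · (-27) + 64 · (289) = 1.

gcd(685, 64) = 1; s = -27, t = 289 (check: 685·(-27) + 64·289 = 1).


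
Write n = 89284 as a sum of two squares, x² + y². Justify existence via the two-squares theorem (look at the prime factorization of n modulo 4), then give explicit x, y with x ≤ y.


Step 1: Factor n = 89284 = 2^2 · 13 · 17 · 101.
Step 2: Check the mod-4 condition on each prime factor: 2 = 2 (special); 13 ≡ 1 (mod 4), exponent 1; 17 ≡ 1 (mod 4), exponent 1; 101 ≡ 1 (mod 4), exponent 1.
All primes ≡ 3 (mod 4) appear to even exponent (or don't appear), so by the two-squares theorem n IS expressible as a sum of two squares.
Step 3: Build a representation. Group n = k² · m with k = 2 and m = 13 · 17 · 101 = 22321 (a product of primes ≡ 1 (mod 4)); a representation of m scales to one of n via (k·x)² + (k·y)² = k²(x² + y²). Each prime p ≡ 1 (mod 4) is itself a sum of two squares; find a² by testing p − a² for a perfect square:
  13: 13 − 1² = 12, 13 − 2² = 9 = 3² ⇒ 13 = 2² + 3².
  17: 17 − 1² = 16 = 4² ⇒ 17 = 1² + 4².
  101: 101 − 1² = 100 = 10² ⇒ 101 = 1² + 10².
  Combine using the Brahmagupta–Fibonacci identity (a² + b²)(c² + d²) = (ac − bd)² + (ad + bc)² = (ac + bd)² + (ad − bc)²:
  13 · 17 = 221: from (2² + 3²)(1² + 4²), take (2·1 − 3·4, 2·4 + 3·1) = (2 − 12, 8 + 3) = (-10, 11); dropping signs (only squares matter) gives (10, 11); check 10² + 11² = 100 + 121 = 221 ✓.
  221 · 101 = 22321: from (10² + 11²)(1² + 10²), take (10·1 − 11·10, 10·10 + 11·1) = (10 − 110, 100 + 11) = (-100, 111); dropping signs (only squares matter) gives (100, 111); check 100² + 111² = 10000 + 12321 = 22321 ✓.
  Scale by k = 2: (2·100, 2·111) = (200, 222).
Step 4: Order so x ≤ y and verify: 200² + 222² = 40000 + 49284 = 89284 = n. ✓

n = 89284 = 200² + 222² (one valid representation with x ≤ y).


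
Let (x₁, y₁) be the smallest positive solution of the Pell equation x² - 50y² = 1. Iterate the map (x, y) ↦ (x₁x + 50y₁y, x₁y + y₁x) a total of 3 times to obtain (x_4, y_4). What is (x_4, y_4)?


Step 1: Find the fundamental solution (x₁, y₁) of x² - 50y² = 1.
  Expand √50 as a continued fraction. a₀ = ⌊√50⌋ = 7; iterate m_{k+1} = d_k·a_k − m_k, d_{k+1} = (50 − m_{k+1}²)/d_k, a_{k+1} = ⌊(a₀ + m_{k+1})/d_{k+1}⌋ (starting m₀ = 0, d₀ = 1), with convergents p_k = a_k·p_{k-1} + p_{k-2}, q_k = a_k·q_{k-1} + q_{k-2} (p₋₁ = 1, q₋₁ = 0):
  k = 0: a₀ = 7; p₀/q₀ = 7/1; p₀² − 50·q₀² = 49 − 50 = -1.
  k = 1: m = 7, d = 1, a = ⌊(7 + 7)/1⌋ = 14; p/q = (14·7 + 1)/(14·1 + 0) = 99/14; p² − 50·q² = 9801 − 9800 = 1.
  The first convergent with p² − 50·q² = 1 gives the fundamental solution (x₁, y₁) = (99, 14).
Step 2: Apply the recurrence (x_{n+1}, y_{n+1}) = (x₁x_n + 50y₁y_n, x₁y_n + y₁x_n) repeatedly.
  From (x_1, y_1) = (99, 14): x_2 = 99·99 + 50·14·14 = 19601; y_2 = 99·14 + 14·99 = 2772.
  From (x_2, y_2) = (19601, 2772): x_3 = 99·19601 + 50·14·2772 = 3880899; y_3 = 99·2772 + 14·19601 = 548842.
  From (x_3, y_3) = (3880899, 548842): x_4 = 99·3880899 + 50·14·548842 = 768398401; y_4 = 99·548842 + 14·3880899 = 108667944.
Step 3: Verify x_4² - 50·y_4² = 590436102659356801 - 590436102659356800 = 1 (should be 1). ✓

(x_1, y_1) = (99, 14); (x_4, y_4) = (768398401, 108667944).


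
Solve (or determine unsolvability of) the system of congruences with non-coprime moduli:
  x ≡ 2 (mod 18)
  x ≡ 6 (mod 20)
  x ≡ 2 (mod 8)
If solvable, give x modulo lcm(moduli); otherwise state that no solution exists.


Moduli 18, 20, 8 are not pairwise coprime, so CRT works modulo lcm(m_i) when all pairwise compatibility conditions hold.
Pairwise compatibility: gcd(m_i, m_j) must divide a_i - a_j for every pair.
Merge one congruence at a time:
  Start: x ≡ 2 (mod 18).
  Combine with x ≡ 6 (mod 20): gcd(18, 20) = 2; 6 - 2 = 4, which IS divisible by 2, so compatible.
    Write x = 2 + 18·t and substitute into x ≡ 6 (mod 20): 18·t ≡ 6 − 2 = 4 (mod 20).
    Divide the congruence (and modulus) by g = 2: 9·t ≡ 2 (mod 10).
    The inverse of 9 mod 10 is 9 (since 9·9 = 81 = 8·10 + 1), so t ≡ 9·2 = 18 ≡ 8 (mod 10).
    Then x = 2 + 18·8 = 146, valid modulo lcm(18, 20) = 180: x ≡ 146 (mod 180).
  Combine with x ≡ 2 (mod 8): gcd(180, 8) = 4; 2 - 146 = -144, which IS divisible by 4, so compatible.
    Write x = 146 + 180·t and substitute into x ≡ 2 (mod 8): 180·t ≡ 2 − 146 = -144 (mod 8).
    Divide the congruence (and modulus) by g = 4: 45·t ≡ -36 (mod 2).
    Reduce coefficients mod 2: 1·t ≡ 0 (mod 2).
    So t ≡ 0 (mod 2).
    Then x = 146 + 180·0 = 146, valid modulo lcm(180, 8) = 360: x ≡ 146 (mod 360).
Verify: 146 mod 18 = 2, 146 mod 20 = 6, 146 mod 8 = 2.

x ≡ 146 (mod 360).


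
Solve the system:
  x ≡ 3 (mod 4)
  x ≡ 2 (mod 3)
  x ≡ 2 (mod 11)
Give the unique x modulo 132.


Moduli 4, 3, 11 are pairwise coprime; by CRT there is a unique solution modulo M = 4 · 3 · 11 = 132.
Solve pairwise, accumulating the modulus:
  Start with x ≡ 3 (mod 4).
  Combine with x ≡ 2 (mod 3): since gcd(4, 3) = 1, we get a unique residue mod 12.
    Write x = 3 + 4·t and substitute into x ≡ 2 (mod 3): 4·t ≡ 2 − 3 = -1 (mod 3).
    Reduce coefficients mod 3: 1·t ≡ 2 (mod 3).
    So t ≡ 2 (mod 3).
    Then x = 3 + 4·2 = 11, valid modulo lcm(4, 3) = 12: x ≡ 11 (mod 12).
  Combine with x ≡ 2 (mod 11): since gcd(12, 11) = 1, we get a unique residue mod 132.
    Write x = 11 + 12·t and substitute into x ≡ 2 (mod 11): 12·t ≡ 2 − 11 = -9 (mod 11).
    Reduce coefficients mod 11: 1·t ≡ 2 (mod 11).
    So t ≡ 2 (mod 11).
    Then x = 11 + 12·2 = 35, valid modulo lcm(12, 11) = 132: x ≡ 35 (mod 132).
Verify: 35 mod 4 = 3 ✓, 35 mod 3 = 2 ✓, 35 mod 11 = 2 ✓.

x ≡ 35 (mod 132).


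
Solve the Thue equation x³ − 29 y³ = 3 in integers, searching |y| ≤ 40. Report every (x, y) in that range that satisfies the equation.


The equation is x³ - 29y³ = 3. For fixed y, x³ = 29·y³ + 3, so a solution requires the RHS to be a perfect cube.
Strategy: iterate y from -40 to 40, compute RHS = 29·y³ + 3, and check whether it is a (positive or negative) perfect cube.
Check small values of y:
  y = 0: RHS = 3 is not a perfect cube.
  y = 1: RHS = 32 is not a perfect cube.
  y = -1: RHS = -26 is not a perfect cube.
  y = 2: RHS = 235 is not a perfect cube.
  y = -2: RHS = -229 is not a perfect cube.
  y = 3: RHS = 786 is not a perfect cube.
  y = -3: RHS = -780 is not a perfect cube.
Continuing the search up to |y| = 40 finds no solutions either.
No (x, y) in the scanned range satisfies the equation.

No integer solutions with |y| ≤ 40.


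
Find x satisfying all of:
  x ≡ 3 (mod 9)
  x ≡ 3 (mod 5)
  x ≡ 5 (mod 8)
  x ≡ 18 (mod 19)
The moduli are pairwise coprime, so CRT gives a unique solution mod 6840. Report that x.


Product of moduli M = 9 · 5 · 8 · 19 = 6840.
Merge one congruence at a time:
  Start: x ≡ 3 (mod 9).
  Combine with x ≡ 3 (mod 5); new modulus lcm = 45.
    Write x = 3 + 9·t and substitute into x ≡ 3 (mod 5): 9·t ≡ 3 − 3 = 0 (mod 5).
    Reduce coefficients mod 5: 4·t ≡ 0 (mod 5).
    The inverse of 4 mod 5 is 4 (since 4·4 = 16 = 3·5 + 1), so t ≡ 4·0 = 0 ≡ 0 (mod 5).
    Then x = 3 + 9·0 = 3, valid modulo lcm(9, 5) = 45: x ≡ 3 (mod 45).
  Combine with x ≡ 5 (mod 8); new modulus lcm = 360.
    Write x = 3 + 45·t and substitute into x ≡ 5 (mod 8): 45·t ≡ 5 − 3 = 2 (mod 8).
    Reduce coefficients mod 8: 5·t ≡ 2 (mod 8).
    The inverse of 5 mod 8 is 5 (since 5·5 = 25 = 3·8 + 1), so t ≡ 5·2 = 10 ≡ 2 (mod 8).
    Then x = 3 + 45·2 = 93, valid modulo lcm(45, 8) = 360: x ≡ 93 (mod 360).
  Combine with x ≡ 18 (mod 19); new modulus lcm = 6840.
    Write x = 93 + 360·t and substitute into x ≡ 18 (mod 19): 360·t ≡ 18 − 93 = -75 (mod 19).
    Reduce coefficients mod 19: 18·t ≡ 1 (mod 19).
    The inverse of 18 mod 19 is 18 (since 18·18 = 324 = 17·19 + 1), so t ≡ 18·1 = 18 ≡ 18 (mod 19).
    Then x = 93 + 360·18 = 6573, valid modulo lcm(360, 19) = 6840: x ≡ 6573 (mod 6840).
Verify against each original: 6573 mod 9 = 3, 6573 mod 5 = 3, 6573 mod 8 = 5, 6573 mod 19 = 18.

x ≡ 6573 (mod 6840).


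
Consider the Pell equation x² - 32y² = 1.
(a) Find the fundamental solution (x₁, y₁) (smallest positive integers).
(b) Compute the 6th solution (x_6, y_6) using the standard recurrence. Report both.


Step 1: Find the fundamental solution (x₁, y₁) of x² - 32y² = 1.
  Expand √32 as a continued fraction. a₀ = ⌊√32⌋ = 5; iterate m_{k+1} = d_k·a_k − m_k, d_{k+1} = (32 − m_{k+1}²)/d_k, a_{k+1} = ⌊(a₀ + m_{k+1})/d_{k+1}⌋ (starting m₀ = 0, d₀ = 1), with convergents p_k = a_k·p_{k-1} + p_{k-2}, q_k = a_k·q_{k-1} + q_{k-2} (p₋₁ = 1, q₋₁ = 0):
  k = 0: a₀ = 5; p₀/q₀ = 5/1; p₀² − 32·q₀² = 25 − 32 = -7.
  k = 1: m = 5, d = 7, a = ⌊(5 + 5)/7⌋ = 1; p/q = (1·5 + 1)/(1·1 + 0) = 6/1; p² − 32·q² = 36 − 32 = 4.
  k = 2: m = 2, d = 4, a = ⌊(5 + 2)/4⌋ = 1; p/q = (1·6 + 5)/(1·1 + 1) = 11/2; p² − 32·q² = 121 − 128 = -7.
  k = 3: m = 2, d = 7, a = ⌊(5 + 2)/7⌋ = 1; p/q = (1·11 + 6)/(1·2 + 1) = 17/3; p² − 32·q² = 289 − 288 = 1.
  The first convergent with p² − 32·q² = 1 gives the fundamental solution (x₁, y₁) = (17, 3).
Step 2: Apply the recurrence (x_{n+1}, y_{n+1}) = (x₁x_n + 32y₁y_n, x₁y_n + y₁x_n) repeatedly.
  From (x_1, y_1) = (17, 3): x_2 = 17·17 + 32·3·3 = 577; y_2 = 17·3 + 3·17 = 102.
  From (x_2, y_2) = (577, 102): x_3 = 17·577 + 32·3·102 = 19601; y_3 = 17·102 + 3·577 = 3465.
  From (x_3, y_3) = (19601, 3465): x_4 = 17·19601 + 32·3·3465 = 665857; y_4 = 17·3465 + 3·19601 = 117708.
  From (x_4, y_4) = (665857, 117708): x_5 = 17·665857 + 32·3·117708 = 22619537; y_5 = 17·117708 + 3·665857 = 3998607.
  From (x_5, y_5) = (22619537, 3998607): x_6 = 17·22619537 + 32·3·3998607 = 768398401; y_6 = 17·3998607 + 3·22619537 = 135834930.
Step 3: Verify x_6² - 32·y_6² = 590436102659356801 - 590436102659356800 = 1 (should be 1). ✓

(x_1, y_1) = (17, 3); (x_6, y_6) = (768398401, 135834930).


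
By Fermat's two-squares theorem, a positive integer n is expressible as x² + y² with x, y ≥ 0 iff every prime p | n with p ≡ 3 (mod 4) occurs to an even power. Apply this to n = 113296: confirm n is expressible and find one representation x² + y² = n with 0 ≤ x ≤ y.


Step 1: Factor n = 113296 = 2^4 · 73 · 97.
Step 2: Check the mod-4 condition on each prime factor: 2 = 2 (special); 73 ≡ 1 (mod 4), exponent 1; 97 ≡ 1 (mod 4), exponent 1.
All primes ≡ 3 (mod 4) appear to even exponent (or don't appear), so by the two-squares theorem n IS expressible as a sum of two squares.
Step 3: Build a representation. Group n = k² · m with k = 4 and m = 73 · 97 = 7081 (a product of primes ≡ 1 (mod 4)); a representation of m scales to one of n via (k·x)² + (k·y)² = k²(x² + y²). Each prime p ≡ 1 (mod 4) is itself a sum of two squares; find a² by testing p − a² for a perfect square:
  73: 73 − 1² = 72, 73 − 2² = 69, 73 − 3² = 64 = 8² ⇒ 73 = 3² + 8².
  97: 97 − 1² = 96, 97 − 2² = 93, 97 − 3² = 88, 97 − 4² = 81 = 9² ⇒ 97 = 4² + 9².
  Combine using the Brahmagupta–Fibonacci identity (a² + b²)(c² + d²) = (ac − bd)² + (ad + bc)² = (ac + bd)² + (ad − bc)²:
  73 · 97 = 7081: from (3² + 8²)(4² + 9²), take (3·4 − 8·9, 3·9 + 8·4) = (12 − 72, 27 + 32) = (-60, 59); dropping signs (only squares matter) gives (60, 59); check 60² + 59² = 3600 + 3481 = 7081 ✓.
  Scale by k = 4: (4·60, 4·59) = (240, 236).
Step 4: Order so x ≤ y and verify: 236² + 240² = 55696 + 57600 = 113296 = n. ✓

n = 113296 = 236² + 240² (one valid representation with x ≤ y).


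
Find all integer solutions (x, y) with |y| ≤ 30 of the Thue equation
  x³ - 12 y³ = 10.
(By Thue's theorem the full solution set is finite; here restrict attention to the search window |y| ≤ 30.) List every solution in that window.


The equation is x³ - 12y³ = 10. For fixed y, x³ = 12·y³ + 10, so a solution requires the RHS to be a perfect cube.
Strategy: iterate y from -30 to 30, compute RHS = 12·y³ + 10, and check whether it is a (positive or negative) perfect cube.
Check small values of y:
  y = 0: RHS = 10 is not a perfect cube.
  y = 1: RHS = 22 is not a perfect cube.
  y = -1: RHS = -2 is not a perfect cube.
  y = 2: RHS = 106 is not a perfect cube.
  y = -2: RHS = -86 is not a perfect cube.
  y = 3: RHS = 334 is not a perfect cube.
  y = -3: RHS = -314 is not a perfect cube.
Continuing the search up to |y| = 30 finds no solutions either.
No (x, y) in the scanned range satisfies the equation.

No integer solutions with |y| ≤ 30.


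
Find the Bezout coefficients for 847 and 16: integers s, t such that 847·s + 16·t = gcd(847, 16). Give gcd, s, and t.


Euclidean algorithm on (847, 16) — divide until remainder is 0:
  847 = 52 · 16 + 15
  16 = 1 · 15 + 1
  15 = 15 · 1 + 0
gcd(847, 16) = 1.
Track Bezout coefficients alongside the remainders: start with r₀ = 847 = a·1 + b·0 (s = 1, t = 0) and r₁ = 16 = a·0 + b·1 (s = 0, t = 1); each new remainder r_{k+1} = r_{k-1} − q_k·r_k inherits s_{k+1} = s_{k-1} − q_k·s_k, t_{k+1} = t_{k-1} − q_k·t_k, so r_k = a·s_k + b·t_k at every step:
  q = 52: r = 15, s = 1 − 52·0 = 1, t = 0 − 52·1 = -52  (check: 847·1 + 16·(-52) = 15)
  q = 1: r = 1, s = 0 − 1·1 = -1, t = 1 − 1·(-52) = 53  (check: 847·(-1) + 16·53 = 1)
The row with r = 1 (the gcd) gives the Bezout coefficients s = -1, t = 53.
Result: 847 · (-1) + 16 · (53) = 1.

gcd(847, 16) = 1; s = -1, t = 53 (check: 847·(-1) + 16·53 = 1).


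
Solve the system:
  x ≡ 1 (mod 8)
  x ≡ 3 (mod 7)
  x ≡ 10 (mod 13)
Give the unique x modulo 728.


Moduli 8, 7, 13 are pairwise coprime; by CRT there is a unique solution modulo M = 8 · 7 · 13 = 728.
Solve pairwise, accumulating the modulus:
  Start with x ≡ 1 (mod 8).
  Combine with x ≡ 3 (mod 7): since gcd(8, 7) = 1, we get a unique residue mod 56.
    Write x = 1 + 8·t and substitute into x ≡ 3 (mod 7): 8·t ≡ 3 − 1 = 2 (mod 7).
    Reduce coefficients mod 7: 1·t ≡ 2 (mod 7).
    So t ≡ 2 (mod 7).
    Then x = 1 + 8·2 = 17, valid modulo lcm(8, 7) = 56: x ≡ 17 (mod 56).
  Combine with x ≡ 10 (mod 13): since gcd(56, 13) = 1, we get a unique residue mod 728.
    Write x = 17 + 56·t and substitute into x ≡ 10 (mod 13): 56·t ≡ 10 − 17 = -7 (mod 13).
    Reduce coefficients mod 13: 4·t ≡ 6 (mod 13).
    The inverse of 4 mod 13 is 10 (since 4·10 = 40 = 3·13 + 1), so t ≡ 10·6 = 60 ≡ 8 (mod 13).
    Then x = 17 + 56·8 = 465, valid modulo lcm(56, 13) = 728: x ≡ 465 (mod 728).
Verify: 465 mod 8 = 1 ✓, 465 mod 7 = 3 ✓, 465 mod 13 = 10 ✓.

x ≡ 465 (mod 728).


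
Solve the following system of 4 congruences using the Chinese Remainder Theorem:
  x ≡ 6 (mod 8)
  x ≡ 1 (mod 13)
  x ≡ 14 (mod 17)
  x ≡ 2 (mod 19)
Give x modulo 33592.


Product of moduli M = 8 · 13 · 17 · 19 = 33592.
Merge one congruence at a time:
  Start: x ≡ 6 (mod 8).
  Combine with x ≡ 1 (mod 13); new modulus lcm = 104.
    Write x = 6 + 8·t and substitute into x ≡ 1 (mod 13): 8·t ≡ 1 − 6 = -5 (mod 13).
    Reduce coefficients mod 13: 8·t ≡ 8 (mod 13).
    The inverse of 8 mod 13 is 5 (since 8·5 = 40 = 3·13 + 1), so t ≡ 5·8 = 40 ≡ 1 (mod 13).
    Then x = 6 + 8·1 = 14, valid modulo lcm(8, 13) = 104: x ≡ 14 (mod 104).
  Combine with x ≡ 14 (mod 17); new modulus lcm = 1768.
    Write x = 14 + 104·t and substitute into x ≡ 14 (mod 17): 104·t ≡ 14 − 14 = 0 (mod 17).
    Reduce coefficients mod 17: 2·t ≡ 0 (mod 17).
    The inverse of 2 mod 17 is 9 (since 2·9 = 18 = 1·17 + 1), so t ≡ 9·0 = 0 ≡ 0 (mod 17).
    Then x = 14 + 104·0 = 14, valid modulo lcm(104, 17) = 1768: x ≡ 14 (mod 1768).
  Combine with x ≡ 2 (mod 19); new modulus lcm = 33592.
    Write x = 14 + 1768·t and substitute into x ≡ 2 (mod 19): 1768·t ≡ 2 − 14 = -12 (mod 19).
    Reduce coefficients mod 19: 1·t ≡ 7 (mod 19).
    So t ≡ 7 (mod 19).
    Then x = 14 + 1768·7 = 12390, valid modulo lcm(1768, 19) = 33592: x ≡ 12390 (mod 33592).
Verify against each original: 12390 mod 8 = 6, 12390 mod 13 = 1, 12390 mod 17 = 14, 12390 mod 19 = 2.

x ≡ 12390 (mod 33592).


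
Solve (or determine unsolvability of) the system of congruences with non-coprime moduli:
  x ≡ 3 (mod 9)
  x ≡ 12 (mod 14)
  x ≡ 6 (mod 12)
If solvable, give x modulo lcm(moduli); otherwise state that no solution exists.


Moduli 9, 14, 12 are not pairwise coprime, so CRT works modulo lcm(m_i) when all pairwise compatibility conditions hold.
Pairwise compatibility: gcd(m_i, m_j) must divide a_i - a_j for every pair.
Merge one congruence at a time:
  Start: x ≡ 3 (mod 9).
  Combine with x ≡ 12 (mod 14): gcd(9, 14) = 1; 12 - 3 = 9, which IS divisible by 1, so compatible.
    Write x = 3 + 9·t and substitute into x ≡ 12 (mod 14): 9·t ≡ 12 − 3 = 9 (mod 14).
    The inverse of 9 mod 14 is 11 (since 9·11 = 99 = 7·14 + 1), so t ≡ 11·9 = 99 ≡ 1 (mod 14).
    Then x = 3 + 9·1 = 12, valid modulo lcm(9, 14) = 126: x ≡ 12 (mod 126).
  Combine with x ≡ 6 (mod 12): gcd(126, 12) = 6; 6 - 12 = -6, which IS divisible by 6, so compatible.
    Write x = 12 + 126·t and substitute into x ≡ 6 (mod 12): 126·t ≡ 6 − 12 = -6 (mod 12).
    Divide the congruence (and modulus) by g = 6: 21·t ≡ -1 (mod 2).
    Reduce coefficients mod 2: 1·t ≡ 1 (mod 2).
    So t ≡ 1 (mod 2).
    Then x = 12 + 126·1 = 138, valid modulo lcm(126, 12) = 252: x ≡ 138 (mod 252).
Verify: 138 mod 9 = 3, 138 mod 14 = 12, 138 mod 12 = 6.

x ≡ 138 (mod 252).


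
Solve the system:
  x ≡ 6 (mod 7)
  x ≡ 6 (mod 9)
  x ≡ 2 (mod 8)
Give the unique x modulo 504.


Moduli 7, 9, 8 are pairwise coprime; by CRT there is a unique solution modulo M = 7 · 9 · 8 = 504.
Solve pairwise, accumulating the modulus:
  Start with x ≡ 6 (mod 7).
  Combine with x ≡ 6 (mod 9): since gcd(7, 9) = 1, we get a unique residue mod 63.
    Write x = 6 + 7·t and substitute into x ≡ 6 (mod 9): 7·t ≡ 6 − 6 = 0 (mod 9).
    The inverse of 7 mod 9 is 4 (since 7·4 = 28 = 3·9 + 1), so t ≡ 4·0 = 0 ≡ 0 (mod 9).
    Then x = 6 + 7·0 = 6, valid modulo lcm(7, 9) = 63: x ≡ 6 (mod 63).
  Combine with x ≡ 2 (mod 8): since gcd(63, 8) = 1, we get a unique residue mod 504.
    Write x = 6 + 63·t and substitute into x ≡ 2 (mod 8): 63·t ≡ 2 − 6 = -4 (mod 8).
    Reduce coefficients mod 8: 7·t ≡ 4 (mod 8).
    The inverse of 7 mod 8 is 7 (since 7·7 = 49 = 6·8 + 1), so t ≡ 7·4 = 28 ≡ 4 (mod 8).
    Then x = 6 + 63·4 = 258, valid modulo lcm(63, 8) = 504: x ≡ 258 (mod 504).
Verify: 258 mod 7 = 6 ✓, 258 mod 9 = 6 ✓, 258 mod 8 = 2 ✓.

x ≡ 258 (mod 504).
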